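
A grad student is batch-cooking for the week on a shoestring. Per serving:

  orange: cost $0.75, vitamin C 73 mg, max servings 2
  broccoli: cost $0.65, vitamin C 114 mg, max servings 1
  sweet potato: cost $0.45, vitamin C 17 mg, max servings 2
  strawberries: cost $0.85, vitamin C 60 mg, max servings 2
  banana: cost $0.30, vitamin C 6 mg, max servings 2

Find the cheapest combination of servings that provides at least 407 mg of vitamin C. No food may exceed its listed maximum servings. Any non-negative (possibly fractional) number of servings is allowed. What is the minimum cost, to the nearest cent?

Cost per mg of vitamin C: broccoli $0.0057, orange $0.0103, strawberries $0.0142, sweet potato $0.0265, banana $0.0500.
Take 1 serving of broccoli: +114.0 mg vitamin C for $0.65 (total $0.65, still need 293.0 mg).
Take 2 servings of orange: +146.0 mg vitamin C for $1.50 (total $2.15, still need 147.0 mg).
Take 2 servings of strawberries: +120.0 mg vitamin C for $1.70 (total $3.85, still need 27.0 mg).
Take 1.588 servings of sweet potato: +27.0 mg vitamin C for $0.71 (total $4.56, still need 0.0 mg).
Greedy by cheapest-per-mg is optimal for a single linear constraint, so the minimum cost is $4.56.

$4.56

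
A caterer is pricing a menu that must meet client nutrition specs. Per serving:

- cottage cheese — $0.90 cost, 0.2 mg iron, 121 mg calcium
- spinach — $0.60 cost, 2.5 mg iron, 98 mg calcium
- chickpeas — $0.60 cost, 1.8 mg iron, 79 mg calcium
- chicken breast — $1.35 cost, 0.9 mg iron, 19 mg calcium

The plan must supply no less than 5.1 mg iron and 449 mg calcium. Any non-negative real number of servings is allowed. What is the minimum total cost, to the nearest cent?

$2.75

Check every corner: each single food scaled to meet both minima, and each pair solved so both constraints bind.
cottage cheese only: max(5.1/0.2, 449/121) = 25.5 servings → $22.95.
spinach only: max(5.1/2.5, 449/98) = 4.582 servings → $2.75.
chickpeas only: max(5.1/1.8, 449/79) = 5.684 servings → $3.41.
chicken breast only: max(5.1/0.9, 449/19) = 23.63 servings → $31.90.
cottage cheese + spinach with both tight: 2.201 servings and 1.864 servings → $3.10.
cottage cheese + chickpeas with both tight: 2.006 servings and 2.61 servings → $3.37.
cottage cheese + chicken breast with both tight: 2.923 servings and 5.017 servings → $9.40.
spinach + chickpeas with both targets exact would need a negative amount; discard.
spinach + chicken breast: intersection lies outside the first quadrant.
chickpeas + chicken breast with both targets exact would need a negative amount; discard.
So the least-cost plan costs $2.75.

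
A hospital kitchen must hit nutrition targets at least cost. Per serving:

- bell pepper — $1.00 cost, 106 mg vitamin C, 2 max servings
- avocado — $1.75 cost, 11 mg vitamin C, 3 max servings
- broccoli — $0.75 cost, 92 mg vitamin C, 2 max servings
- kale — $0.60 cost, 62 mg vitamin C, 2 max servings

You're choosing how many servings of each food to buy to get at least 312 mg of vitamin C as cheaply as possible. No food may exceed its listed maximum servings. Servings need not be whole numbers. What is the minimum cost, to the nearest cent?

Cost per mg of vitamin C: broccoli $0.0082, bell pepper $0.0094, kale $0.0097, avocado $0.1591.
Take 2 servings of broccoli: +184.0 mg vitamin C for $1.50 (total $1.50, still need 128.0 mg).
Take 1.208 servings of bell pepper: +128.0 mg vitamin C for $1.21 (total $2.71, still need 0.0 mg).
Greedy by cheapest-per-mg is optimal for a single linear constraint, so the minimum cost is $2.71.

$2.71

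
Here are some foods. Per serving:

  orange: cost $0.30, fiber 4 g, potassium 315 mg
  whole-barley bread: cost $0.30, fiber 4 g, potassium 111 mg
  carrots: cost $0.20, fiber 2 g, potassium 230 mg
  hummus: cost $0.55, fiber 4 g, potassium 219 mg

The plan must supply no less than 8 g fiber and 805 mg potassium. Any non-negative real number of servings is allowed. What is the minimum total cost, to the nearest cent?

$0.72

The cheapest plan sits at a corner of the feasible region — with two constraints it uses at most two foods.
orange only: max(8/4, 805/315) = 2.556 servings → $0.77.
whole-barley bread only: max(8/4, 805/111) = 7.252 servings → $2.18.
carrots only: max(8/2, 805/230) = 4 servings → $0.80.
hummus only: max(8/4, 805/219) = 3.676 servings → $2.02.
orange + whole-barley bread: intersection lies outside the first quadrant.
orange + carrots with both tight: 0.7931 servings and 2.414 servings → $0.72.
orange + hummus with both targets exact would need a negative amount; discard.
whole-barley bread + carrots with both tight: 0.3295 servings and 3.341 servings → $0.77.
whole-barley bread + hummus with both targets exact would need a negative amount; discard.
carrots + hummus with both tight: 3.046 servings and 0.4772 servings → $0.87.
Cheapest feasible corner: $0.72.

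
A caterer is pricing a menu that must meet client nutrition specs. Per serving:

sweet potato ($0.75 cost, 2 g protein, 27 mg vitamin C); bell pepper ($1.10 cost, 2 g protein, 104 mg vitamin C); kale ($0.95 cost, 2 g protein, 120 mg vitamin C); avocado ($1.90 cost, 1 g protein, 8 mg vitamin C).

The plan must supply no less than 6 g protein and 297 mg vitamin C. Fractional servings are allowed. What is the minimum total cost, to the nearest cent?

sweet potato only: max(6/2, 297/27) = 11 servings → $8.25.
bell pepper only: max(6/2, 297/104) = 3 servings → $3.30.
kale only: max(6/2, 297/120) = 3 servings → $2.85.
avocado only: max(6/1, 297/8) = 37.12 servings → $70.54.
sweet potato + bell pepper with both tight: 0.1948 servings and 2.805 servings → $3.23.
sweet potato + kale with both tight: 0.6774 servings and 2.323 servings → $2.71.
sweet potato + avocado: intersection lies outside the first quadrant.
bell pepper + kale: the both-tight solution has a negative serving — not a feasible corner.
bell pepper + avocado with both tight: 2.83 servings and 0.3409 servings → $3.76.
kale + avocado with both tight: 2.394 servings and 1.212 servings → $4.58.
The minimum over all feasible corners is $2.71.

$2.71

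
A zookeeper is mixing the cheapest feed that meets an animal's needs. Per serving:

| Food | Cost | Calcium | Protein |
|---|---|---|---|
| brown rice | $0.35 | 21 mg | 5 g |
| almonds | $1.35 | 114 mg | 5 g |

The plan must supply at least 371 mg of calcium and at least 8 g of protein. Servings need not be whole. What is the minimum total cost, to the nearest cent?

$4.39

Two binding constraints pin down two serving amounts, so the optimal mix uses at most two foods. The candidates are each food alone (scaled to the tighter of calcium/protein) and each pair with both constraints tight.
brown rice only: max(371/21, 8/5) = 17.67 servings → $6.18.
almonds only: max(371/114, 8/5) = 3.254 servings → $4.39.
brown rice + almonds with both targets exact would need a negative amount; discard.
The minimum over all feasible corners is $4.39.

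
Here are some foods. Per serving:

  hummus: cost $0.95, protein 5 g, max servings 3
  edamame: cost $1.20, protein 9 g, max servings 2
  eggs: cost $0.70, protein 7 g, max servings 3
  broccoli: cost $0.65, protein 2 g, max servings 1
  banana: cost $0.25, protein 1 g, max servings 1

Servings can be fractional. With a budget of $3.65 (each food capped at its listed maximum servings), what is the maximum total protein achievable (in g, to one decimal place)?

32.6 g

Protein per dollar: eggs 10, edamame 7.5, hummus 5.263, banana 4, broccoli 3.077.
Take 3 servings of eggs: spends $2.10, +21.0 g protein (running total 21.0 g).
Take 1.292 servings of edamame: spends $1.55, +11.6 g protein (running total 32.6 g).
Greedy by best ratio exhausts the cost allowance optimally: 32.6 g.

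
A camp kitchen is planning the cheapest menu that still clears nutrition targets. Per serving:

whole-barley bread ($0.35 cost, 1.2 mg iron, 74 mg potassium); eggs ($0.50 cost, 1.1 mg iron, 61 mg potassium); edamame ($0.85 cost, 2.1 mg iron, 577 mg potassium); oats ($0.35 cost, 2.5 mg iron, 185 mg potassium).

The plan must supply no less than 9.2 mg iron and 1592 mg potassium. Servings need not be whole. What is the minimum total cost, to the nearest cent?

Compare the cost at each extreme point of the feasible region.
whole-barley bread only: max(9.2/1.2, 1592/74) = 21.51 servings → $7.53.
eggs only: max(9.2/1.1, 1592/61) = 26.1 servings → $13.05.
edamame only: max(9.2/2.1, 1592/577) = 4.381 servings → $3.72.
oats only: max(9.2/2.5, 1592/185) = 8.605 servings → $3.01.
whole-barley bread + eggs: the both-tight solution has a negative serving — not a feasible corner.
whole-barley bread + edamame with both tight: 3.66 servings and 2.29 servings → $3.23.
whole-barley bread + oats: intersection lies outside the first quadrant.
eggs + edamame with both tight: 3.879 servings and 2.349 servings → $3.94.
eggs + oats with both targets exact would need a negative amount; discard.
edamame + oats with both tight: 2.161 servings and 1.865 servings → $2.49.
Cheapest feasible corner: $2.49.

$2.49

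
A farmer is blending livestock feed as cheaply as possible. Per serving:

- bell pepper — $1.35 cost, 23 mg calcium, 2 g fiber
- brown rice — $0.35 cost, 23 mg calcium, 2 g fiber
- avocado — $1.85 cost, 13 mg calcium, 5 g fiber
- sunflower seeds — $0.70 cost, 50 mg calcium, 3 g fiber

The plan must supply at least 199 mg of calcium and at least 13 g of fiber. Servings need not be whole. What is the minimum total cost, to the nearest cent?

$2.83

This is a tiny linear program; its minimum lies at a vertex of the feasible set. List the vertices and price them.
bell pepper only: max(199/23, 13/2) = 8.652 servings → $11.68.
brown rice only: max(199/23, 13/2) = 8.652 servings → $3.03.
avocado only: max(199/13, 13/5) = 15.31 servings → $28.32.
sunflower seeds only: max(199/50, 13/3) = 4.333 servings → $3.03.
bell pepper + brown rice (both tight): parallel constraints — no distinct corner.
bell pepper + avocado: intersection lies outside the first quadrant.
bell pepper + sunflower seeds with both tight: 1.71 servings and 3.194 servings → $4.54.
brown rice + avocado: intersection lies outside the first quadrant.
brown rice + sunflower seeds with both tight: 1.71 servings and 3.194 servings → $2.83.
avocado + sunflower seeds with both tight: 0.2512 servings and 3.915 servings → $3.20.
The minimum over all feasible corners is $2.83.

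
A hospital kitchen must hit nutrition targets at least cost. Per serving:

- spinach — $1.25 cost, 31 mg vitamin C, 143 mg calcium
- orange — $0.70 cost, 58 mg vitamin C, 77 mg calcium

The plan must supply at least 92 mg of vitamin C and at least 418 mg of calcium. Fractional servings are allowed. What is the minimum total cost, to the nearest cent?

A basic optimal solution has at most two foods positive. Try each food alone and each pair with both targets met exactly.
spinach only: max(92/31, 418/143) = 2.968 servings → $3.71.
orange only: max(92/58, 418/77) = 5.429 servings → $3.80.
spinach + orange with both tight: 2.905 servings and 0.03352 servings → $3.65.
So the least-cost plan costs $3.65.

$3.65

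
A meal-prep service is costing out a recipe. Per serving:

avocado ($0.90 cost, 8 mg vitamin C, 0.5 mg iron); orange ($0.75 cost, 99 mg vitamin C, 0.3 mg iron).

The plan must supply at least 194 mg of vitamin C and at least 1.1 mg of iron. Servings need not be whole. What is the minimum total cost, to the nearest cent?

The cheapest plan sits at a corner of the feasible region — with two constraints it uses at most two foods.
avocado only: max(194/8, 1.1/0.5) = 24.25 servings → $21.82.
orange only: max(194/99, 1.1/0.3) = 3.667 servings → $2.75.
avocado + orange with both tight: 1.076 servings and 1.873 servings → $2.37.
Cheapest feasible corner: $2.37.

$2.37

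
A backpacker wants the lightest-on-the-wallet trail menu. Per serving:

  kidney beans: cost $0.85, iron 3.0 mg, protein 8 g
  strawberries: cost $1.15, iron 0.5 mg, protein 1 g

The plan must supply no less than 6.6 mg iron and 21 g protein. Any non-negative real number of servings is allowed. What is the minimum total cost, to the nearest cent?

$2.23

Check every corner: each single food scaled to meet both minima, and each pair solved so both constraints bind.
kidney beans only: max(6.6/3.0, 21/8) = 2.625 servings → $2.23.
strawberries only: max(6.6/0.5, 21/1) = 21 servings → $24.15.
kidney beans + strawberries: the both-tight solution has a negative serving — not a feasible corner.
Cheapest feasible corner: $2.23.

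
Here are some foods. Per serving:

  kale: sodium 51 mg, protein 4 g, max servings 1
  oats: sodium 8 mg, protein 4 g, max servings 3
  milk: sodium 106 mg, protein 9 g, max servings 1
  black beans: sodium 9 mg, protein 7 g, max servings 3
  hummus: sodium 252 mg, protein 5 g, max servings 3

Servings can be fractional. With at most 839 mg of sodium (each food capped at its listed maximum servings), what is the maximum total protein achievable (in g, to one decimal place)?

Protein per mg sodium: black beans 0.7778, oats 0.5, milk 0.08491, kale 0.07843, hummus 0.01984.
Take 3 servings of black beans: uses 27 mg sodium, +21.0 g protein (running total 21.0 g).
Take 3 servings of oats: uses 24 mg sodium, +12.0 g protein (running total 33.0 g).
Take 1 serving of milk: uses 106 mg sodium, +9.0 g protein (running total 42.0 g).
Take 1 serving of kale: uses 51 mg sodium, +4.0 g protein (running total 46.0 g).
Take 2.504 servings of hummus: uses 631 mg sodium, +12.5 g protein (running total 58.5 g).
Filling greedily by protein-per-mg sodium is optimal for one linear limit, giving 58.5 g.

58.5 g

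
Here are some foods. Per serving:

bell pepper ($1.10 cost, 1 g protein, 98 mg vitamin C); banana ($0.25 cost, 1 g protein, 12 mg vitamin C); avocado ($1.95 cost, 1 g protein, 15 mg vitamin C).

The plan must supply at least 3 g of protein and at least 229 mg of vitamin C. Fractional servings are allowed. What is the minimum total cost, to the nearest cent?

Minimising a linear cost over {protein ≥ 3, vitamin C ≥ 229, servings ≥ 0} — the optimum is at a vertex, using one or two foods.
bell pepper only: max(3/1, 229/98) = 3 servings → $3.30.
banana only: max(3/1, 229/12) = 19.08 servings → $4.77.
avocado only: max(3/1, 229/15) = 15.27 servings → $29.77.
bell pepper + banana with both tight: 2.244 servings and 0.7558 servings → $2.66.
bell pepper + avocado with both tight: 2.217 servings and 0.7831 servings → $3.97.
banana + avocado with both targets exact would need a negative amount; discard.
So the least-cost plan costs $2.66.

$2.66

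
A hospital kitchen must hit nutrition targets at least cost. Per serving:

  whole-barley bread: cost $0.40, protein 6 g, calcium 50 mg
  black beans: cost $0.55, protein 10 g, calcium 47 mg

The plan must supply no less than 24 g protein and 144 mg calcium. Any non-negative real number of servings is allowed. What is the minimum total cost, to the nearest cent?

Check every corner: each single food scaled to meet both minima, and each pair solved so both constraints bind.
whole-barley bread only: max(24/6, 144/50) = 4 servings → $1.60.
black beans only: max(24/10, 144/47) = 3.064 servings → $1.69.
whole-barley bread + black beans with both tight: 1.431 servings and 1.541 servings → $1.42.
Cheapest feasible corner: $1.42.

$1.42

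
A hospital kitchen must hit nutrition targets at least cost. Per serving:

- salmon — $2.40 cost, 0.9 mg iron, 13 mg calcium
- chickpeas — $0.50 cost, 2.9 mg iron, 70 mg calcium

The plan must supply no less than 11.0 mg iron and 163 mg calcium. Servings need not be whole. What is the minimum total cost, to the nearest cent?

$1.90

Minimising a linear cost over {iron ≥ 11.0, calcium ≥ 163, servings ≥ 0} — the optimum is at a vertex, using one or two foods.
salmon only: max(11.0/0.9, 163/13) = 12.54 servings → $30.09.
chickpeas only: max(11.0/2.9, 163/70) = 3.793 servings → $1.90.
salmon + chickpeas with both tight: 11.75 servings and 0.1462 servings → $28.28.
So the least-cost plan costs $1.90.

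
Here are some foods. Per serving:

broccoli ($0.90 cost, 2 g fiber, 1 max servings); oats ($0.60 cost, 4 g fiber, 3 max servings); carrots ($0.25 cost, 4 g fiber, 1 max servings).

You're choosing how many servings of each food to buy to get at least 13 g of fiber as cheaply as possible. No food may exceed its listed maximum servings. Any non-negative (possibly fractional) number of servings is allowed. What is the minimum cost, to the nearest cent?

Cost per g of fiber: carrots $0.0625, oats $0.1500, broccoli $0.4500.
Take 1 serving of carrots: +4.0 g fiber for $0.25 (total $0.25, still need 9.0 g).
Take 2.25 servings of oats: +9.0 g fiber for $1.35 (total $1.60, still need 0.0 g).
Filling from the cheapest source first is optimal under one linear minimum: $1.60.

$1.60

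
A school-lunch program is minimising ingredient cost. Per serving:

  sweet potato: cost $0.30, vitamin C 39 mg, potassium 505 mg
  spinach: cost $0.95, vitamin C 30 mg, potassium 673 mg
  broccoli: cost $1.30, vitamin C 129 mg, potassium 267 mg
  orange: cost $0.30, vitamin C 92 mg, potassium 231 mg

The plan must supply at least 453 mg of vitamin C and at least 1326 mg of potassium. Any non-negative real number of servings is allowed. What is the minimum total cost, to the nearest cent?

An LP optimum is at a vertex; with two nutrient constraints at most two foods are used. Check each candidate.
sweet potato only: max(453/39, 1326/505) = 11.62 servings → $3.48.
spinach only: max(453/30, 1326/673) = 15.1 servings → $14.35.
broccoli only: max(453/129, 1326/267) = 4.966 servings → $6.46.
orange only: max(453/92, 1326/231) = 5.74 servings → $1.72.
sweet potato + spinach: intersection lies outside the first quadrant.
sweet potato + broccoli with both tight: 0.9154 servings and 3.235 servings → $4.48.
sweet potato + orange with both tight: 0.4632 servings and 4.728 servings → $1.56.
spinach + broccoli with both tight: 0.6358 servings and 3.364 servings → $4.98.
spinach + orange with both tight: 0.3155 servings and 4.821 servings → $1.75.
broccoli + orange with both targets exact would need a negative amount; discard.
The minimum over all feasible corners is $1.56.

$1.56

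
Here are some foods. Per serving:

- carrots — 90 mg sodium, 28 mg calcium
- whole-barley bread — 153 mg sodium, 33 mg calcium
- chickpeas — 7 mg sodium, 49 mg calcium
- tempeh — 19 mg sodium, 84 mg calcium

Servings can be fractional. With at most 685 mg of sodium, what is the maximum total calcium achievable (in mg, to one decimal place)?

4795.0 mg

Calcium per mg sodium: chickpeas 7, tempeh 4.421, carrots 0.3111, whole-barley bread 0.2157.
With no serving limits, spend the whole sodium allowance on chickpeas: 685 mg / 7 mg × 49 mg = 4795.0 mg.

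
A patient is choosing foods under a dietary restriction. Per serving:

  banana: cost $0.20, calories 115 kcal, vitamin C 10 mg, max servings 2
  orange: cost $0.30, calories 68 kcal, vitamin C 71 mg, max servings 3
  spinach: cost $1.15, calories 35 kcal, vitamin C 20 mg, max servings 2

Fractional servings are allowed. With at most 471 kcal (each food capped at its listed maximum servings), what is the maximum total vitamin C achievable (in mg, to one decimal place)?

Vitamin C per kcal: orange 1.044, spinach 0.5714, banana 0.08696.
Take 3 servings of orange: uses 204 kcal, +213.0 mg vitamin C (running total 213.0 mg).
Take 2 servings of spinach: uses 70 kcal, +40.0 mg vitamin C (running total 253.0 mg).
Take 1.713 servings of banana: uses 197 kcal, +17.1 mg vitamin C (running total 270.1 mg).
Greedy by best ratio exhausts the calories allowance optimally: 270.1 mg.

270.1 mg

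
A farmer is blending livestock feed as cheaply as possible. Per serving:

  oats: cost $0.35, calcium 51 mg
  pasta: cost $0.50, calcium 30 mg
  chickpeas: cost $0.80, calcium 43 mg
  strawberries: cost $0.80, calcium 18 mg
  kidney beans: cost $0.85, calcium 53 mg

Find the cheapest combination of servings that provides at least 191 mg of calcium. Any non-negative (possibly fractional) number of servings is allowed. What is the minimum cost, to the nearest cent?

Cost per mg of calcium: oats $0.0069, kidney beans $0.0160, pasta $0.0167, chickpeas $0.0186, strawberries $0.0444.
With no serving limits, use only oats: 191 mg / 51 mg = 3.745 servings × $0.35 = $1.31.

$1.31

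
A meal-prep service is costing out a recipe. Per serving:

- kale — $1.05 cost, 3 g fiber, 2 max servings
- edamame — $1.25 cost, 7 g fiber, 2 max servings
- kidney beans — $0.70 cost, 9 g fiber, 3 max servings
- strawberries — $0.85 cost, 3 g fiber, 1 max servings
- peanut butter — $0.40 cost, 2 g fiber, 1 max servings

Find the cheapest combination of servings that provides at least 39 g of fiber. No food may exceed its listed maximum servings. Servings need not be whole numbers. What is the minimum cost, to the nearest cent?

Cost per g of fiber: kidney beans $0.0778, edamame $0.1786, peanut butter $0.2000, strawberries $0.2833, kale $0.3500.
Take 3 servings of kidney beans: +27.0 g fiber for $2.10 (total $2.10, still need 12.0 g).
Take 1.714 servings of edamame: +12.0 g fiber for $2.14 (total $4.24, still need 0.0 g).
Greedy by cheapest-per-g is optimal for a single linear constraint, so the minimum cost is $4.24.

$4.24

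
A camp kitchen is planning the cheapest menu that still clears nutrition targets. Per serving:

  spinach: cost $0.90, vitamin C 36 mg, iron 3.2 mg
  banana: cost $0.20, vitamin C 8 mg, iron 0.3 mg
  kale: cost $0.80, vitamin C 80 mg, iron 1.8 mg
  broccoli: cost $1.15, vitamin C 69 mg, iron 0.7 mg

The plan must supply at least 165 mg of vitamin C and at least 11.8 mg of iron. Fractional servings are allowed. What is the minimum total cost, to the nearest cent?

A basic optimal solution has at most two foods positive. Try each food alone and each pair with both targets met exactly.
spinach only: max(165/36, 11.8/3.2) = 4.583 servings → $4.12.
banana only: max(165/8, 11.8/0.3) = 39.33 servings → $7.87.
kale only: max(165/80, 11.8/1.8) = 6.556 servings → $5.24.
broccoli only: max(165/69, 11.8/0.7) = 16.86 servings → $19.39.
spinach + banana with both tight: 3.034 servings and 6.973 servings → $4.12.
spinach + kale with both tight: 3.384 servings and 0.5397 servings → $3.48.
spinach + broccoli with both tight: 3.572 servings and 0.5276 servings → $3.82.
banana + kale with both targets exact would need a negative amount; discard.
banana + broccoli: the both-tight solution has a negative serving — not a feasible corner.
kale + broccoli: the both-tight solution has a negative serving — not a feasible corner.
The minimum over all feasible corners is $3.48.

$3.48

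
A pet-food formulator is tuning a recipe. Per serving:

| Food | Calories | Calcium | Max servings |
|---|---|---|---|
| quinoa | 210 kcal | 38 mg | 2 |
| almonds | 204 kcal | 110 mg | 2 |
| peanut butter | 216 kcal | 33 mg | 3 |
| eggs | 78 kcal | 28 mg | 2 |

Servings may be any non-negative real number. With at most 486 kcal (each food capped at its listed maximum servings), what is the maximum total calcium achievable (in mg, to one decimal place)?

Calcium per kcal: almonds 0.5392, eggs 0.359, quinoa 0.181, peanut butter 0.1528.
Take 2 servings of almonds: uses 408 kcal, +220.0 mg calcium (running total 220.0 mg).
Take 1 serving of eggs: uses 78 kcal, +28.0 mg calcium (running total 248.0 mg).
Filling greedily by calcium-per-kcal is optimal for one linear limit, giving 248.0 mg.

248.0 mg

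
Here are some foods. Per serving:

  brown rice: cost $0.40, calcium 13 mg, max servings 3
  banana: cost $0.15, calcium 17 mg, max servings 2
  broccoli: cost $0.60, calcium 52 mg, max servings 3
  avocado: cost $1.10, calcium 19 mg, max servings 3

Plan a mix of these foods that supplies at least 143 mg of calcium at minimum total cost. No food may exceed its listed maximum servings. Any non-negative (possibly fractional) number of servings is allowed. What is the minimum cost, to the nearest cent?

$1.56

Cost per mg of calcium: banana $0.0088, broccoli $0.0115, brown rice $0.0308, avocado $0.0579.
Take 2 servings of banana: +34.0 mg calcium for $0.30 (total $0.30, still need 109.0 mg).
Take 2.096 servings of broccoli: +109.0 mg calcium for $1.26 (total $1.56, still need 0.0 mg).
Greedy by cheapest-per-mg is optimal for a single linear constraint, so the minimum cost is $1.56.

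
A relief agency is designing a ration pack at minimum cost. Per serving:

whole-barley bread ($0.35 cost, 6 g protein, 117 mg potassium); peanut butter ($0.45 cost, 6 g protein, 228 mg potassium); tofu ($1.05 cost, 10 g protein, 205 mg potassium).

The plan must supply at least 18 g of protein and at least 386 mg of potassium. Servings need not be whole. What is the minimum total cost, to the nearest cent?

$1.08

The cheapest plan sits at a corner of the feasible region — with two constraints it uses at most two foods.
whole-barley bread only: max(18/6, 386/117) = 3.299 servings → $1.15.
peanut butter only: max(18/6, 386/228) = 3 servings → $1.35.
tofu only: max(18/10, 386/205) = 1.883 servings → $1.98.
whole-barley bread + peanut butter with both tight: 2.685 servings and 0.3153 servings → $1.08.
whole-barley bread + tofu: intersection lies outside the first quadrant.
peanut butter + tofu with both tight: 0.1619 servings and 1.703 servings → $1.86.
Cheapest feasible corner: $1.08.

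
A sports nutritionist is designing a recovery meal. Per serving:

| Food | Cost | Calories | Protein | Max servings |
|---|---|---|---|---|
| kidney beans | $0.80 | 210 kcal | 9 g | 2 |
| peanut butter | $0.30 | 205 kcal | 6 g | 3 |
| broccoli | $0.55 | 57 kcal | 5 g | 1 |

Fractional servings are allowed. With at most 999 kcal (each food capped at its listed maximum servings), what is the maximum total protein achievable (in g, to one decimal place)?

Protein per kcal: broccoli 0.08772, kidney beans 0.04286, peanut butter 0.02927.
Take 1 serving of broccoli: uses 57 kcal, +5.0 g protein (running total 5.0 g).
Take 2 servings of kidney beans: uses 420 kcal, +18.0 g protein (running total 23.0 g).
Take 2.546 servings of peanut butter: uses 522 kcal, +15.3 g protein (running total 38.3 g).
Greedy by best ratio exhausts the calories allowance optimally: 38.3 g.

38.3 g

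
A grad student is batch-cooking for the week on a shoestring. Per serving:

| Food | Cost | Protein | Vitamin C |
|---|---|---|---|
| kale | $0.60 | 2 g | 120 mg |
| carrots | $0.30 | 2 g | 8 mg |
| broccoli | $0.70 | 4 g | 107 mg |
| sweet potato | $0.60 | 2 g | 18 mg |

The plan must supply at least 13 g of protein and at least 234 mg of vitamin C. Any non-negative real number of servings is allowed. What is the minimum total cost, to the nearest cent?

Minimising a linear cost over {protein ≥ 13, vitamin C ≥ 234, servings ≥ 0} — the optimum is at a vertex, using one or two foods.
kale only: max(13/2, 234/120) = 6.5 servings → $3.90.
carrots only: max(13/2, 234/8) = 29.25 servings → $8.78.
broccoli only: max(13/4, 234/107) = 3.25 servings → $2.27.
sweet potato only: max(13/2, 234/18) = 13 servings → $7.80.
kale + carrots with both tight: 1.625 servings and 4.875 servings → $2.44.
kale + broccoli: intersection lies outside the first quadrant.
kale + sweet potato with both tight: 1.147 servings and 5.353 servings → $3.90.
carrots + broccoli with both tight: 2.5 servings and 2 servings → $2.15.
carrots + sweet potato: the both-tight solution has a negative serving — not a feasible corner.
broccoli + sweet potato with both tight: 1.648 servings and 3.204 servings → $3.08.
The minimum over all feasible corners is $2.15.

$2.15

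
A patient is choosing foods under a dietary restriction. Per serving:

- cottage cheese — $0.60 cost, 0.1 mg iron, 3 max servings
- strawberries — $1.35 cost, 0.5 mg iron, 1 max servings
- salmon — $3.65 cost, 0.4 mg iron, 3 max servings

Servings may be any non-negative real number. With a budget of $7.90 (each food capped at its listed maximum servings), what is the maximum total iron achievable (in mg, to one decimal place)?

Iron per dollar: strawberries 0.3704, cottage cheese 0.1667, salmon 0.1096.
Take 1 serving of strawberries: spends $1.35, +0.5 mg iron (running total 0.5 mg).
Take 3 servings of cottage cheese: spends $1.80, +0.3 mg iron (running total 0.8 mg).
Take 1.301 servings of salmon: spends $4.75, +0.5 mg iron (running total 1.3 mg).
Greedy by best ratio exhausts the cost allowance optimally: 1.3 mg.

1.3 mg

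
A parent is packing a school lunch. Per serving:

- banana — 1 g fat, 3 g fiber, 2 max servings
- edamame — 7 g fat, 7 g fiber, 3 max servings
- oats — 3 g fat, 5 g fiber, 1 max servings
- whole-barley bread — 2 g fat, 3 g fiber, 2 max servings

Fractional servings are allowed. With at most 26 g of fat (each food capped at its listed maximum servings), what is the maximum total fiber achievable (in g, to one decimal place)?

Fiber per g fat: banana 3, oats 1.667, whole-barley bread 1.5, edamame 1.
Take 2 servings of banana: uses 2 g fat, +6.0 g fiber (running total 6.0 g).
Take 1 serving of oats: uses 3 g fat, +5.0 g fiber (running total 11.0 g).
Take 2 servings of whole-barley bread: uses 4 g fat, +6.0 g fiber (running total 17.0 g).
Take 2.429 servings of edamame: uses 17 g fat, +17.0 g fiber (running total 34.0 g).
Greedy by best ratio exhausts the fat allowance optimally: 34.0 g.

34.0 g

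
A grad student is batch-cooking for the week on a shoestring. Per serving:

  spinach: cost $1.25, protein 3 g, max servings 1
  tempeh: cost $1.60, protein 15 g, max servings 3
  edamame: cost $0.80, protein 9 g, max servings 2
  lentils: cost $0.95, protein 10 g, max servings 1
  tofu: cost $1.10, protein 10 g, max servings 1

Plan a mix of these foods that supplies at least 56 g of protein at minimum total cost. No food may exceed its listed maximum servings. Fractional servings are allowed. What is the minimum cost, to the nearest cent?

$5.54

Cost per g of protein: edamame $0.0889, lentils $0.0950, tempeh $0.1067, tofu $0.1100, spinach $0.4167.
Take 2 servings of edamame: +18.0 g protein for $1.60 (total $1.60, still need 38.0 g).
Take 1 serving of lentils: +10.0 g protein for $0.95 (total $2.55, still need 28.0 g).
Take 1.867 servings of tempeh: +28.0 g protein for $2.99 (total $5.54, still need 0.0 g).
Greedy by cheapest-per-g is optimal for a single linear constraint, so the minimum cost is $5.54.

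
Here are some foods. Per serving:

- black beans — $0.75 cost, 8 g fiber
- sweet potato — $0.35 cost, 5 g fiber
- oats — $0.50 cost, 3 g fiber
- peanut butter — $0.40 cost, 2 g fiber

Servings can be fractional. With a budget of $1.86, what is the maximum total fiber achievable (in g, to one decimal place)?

26.6 g

Fiber per dollar: sweet potato 14.29, black beans 10.67, oats 6, peanut butter 5.
With no serving limits, spend the whole cost allowance on sweet potato: $1.86 / $0.35 × 5 g = 26.6 g.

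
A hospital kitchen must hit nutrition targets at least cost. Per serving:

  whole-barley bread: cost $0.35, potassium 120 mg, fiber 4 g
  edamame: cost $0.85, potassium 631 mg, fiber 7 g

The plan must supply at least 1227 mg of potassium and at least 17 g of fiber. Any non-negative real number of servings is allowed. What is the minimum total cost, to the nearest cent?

$1.89

Check every corner: each single food scaled to meet both minima, and each pair solved so both constraints bind.
whole-barley bread only: max(1227/120, 17/4) = 10.22 servings → $3.58.
edamame only: max(1227/631, 17/7) = 2.429 servings → $2.06.
whole-barley bread + edamame with both tight: 1.27 servings and 1.703 servings → $1.89.
So the least-cost plan costs $1.89.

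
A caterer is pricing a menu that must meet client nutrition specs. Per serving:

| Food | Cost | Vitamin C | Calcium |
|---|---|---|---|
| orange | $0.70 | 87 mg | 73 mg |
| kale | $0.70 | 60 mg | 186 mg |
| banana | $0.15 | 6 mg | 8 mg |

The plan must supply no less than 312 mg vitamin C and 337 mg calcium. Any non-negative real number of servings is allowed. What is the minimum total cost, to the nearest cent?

$2.63

Minimising a linear cost over {vitamin C ≥ 312, calcium ≥ 337, servings ≥ 0} — the optimum is at a vertex, using one or two foods.
orange only: max(312/87, 337/73) = 4.616 servings → $3.23.
kale only: max(312/60, 337/186) = 5.2 servings → $3.64.
banana only: max(312/6, 337/8) = 52 servings → $7.80.
orange + kale with both tight: 3.204 servings and 0.5544 servings → $2.63.
orange + banana with both tight: 1.837 servings and 25.36 servings → $5.09.
kale + banana: intersection lies outside the first quadrant.
Cheapest feasible corner: $2.63.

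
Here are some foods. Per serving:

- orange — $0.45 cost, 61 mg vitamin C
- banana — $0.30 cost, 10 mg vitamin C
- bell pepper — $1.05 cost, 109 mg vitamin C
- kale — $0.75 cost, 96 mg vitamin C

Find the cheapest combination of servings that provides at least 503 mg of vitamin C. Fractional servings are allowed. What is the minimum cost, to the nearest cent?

Cost per mg of vitamin C: orange $0.0074, kale $0.0078, bell pepper $0.0096, banana $0.0300.
With no serving limits, use only orange: 503 mg / 61 mg = 8.246 servings × $0.45 = $3.71.

$3.71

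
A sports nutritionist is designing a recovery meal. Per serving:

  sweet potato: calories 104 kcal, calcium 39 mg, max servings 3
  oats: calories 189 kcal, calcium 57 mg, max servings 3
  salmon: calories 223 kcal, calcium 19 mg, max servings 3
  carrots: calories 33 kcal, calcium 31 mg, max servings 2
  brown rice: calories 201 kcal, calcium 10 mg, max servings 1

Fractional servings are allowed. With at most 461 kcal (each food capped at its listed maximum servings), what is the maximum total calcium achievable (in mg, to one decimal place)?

Calcium per kcal: carrots 0.9394, sweet potato 0.375, oats 0.3016, salmon 0.0852, brown rice 0.04975.
Take 2 servings of carrots: uses 66 kcal, +62.0 mg calcium (running total 62.0 mg).
Take 3 servings of sweet potato: uses 312 kcal, +117.0 mg calcium (running total 179.0 mg).
Take 0.4392 servings of oats: uses 83 kcal, +25.0 mg calcium (running total 204.0 mg).
Filling greedily by calcium-per-kcal is optimal for one linear limit, giving 204.0 mg.

204.0 mg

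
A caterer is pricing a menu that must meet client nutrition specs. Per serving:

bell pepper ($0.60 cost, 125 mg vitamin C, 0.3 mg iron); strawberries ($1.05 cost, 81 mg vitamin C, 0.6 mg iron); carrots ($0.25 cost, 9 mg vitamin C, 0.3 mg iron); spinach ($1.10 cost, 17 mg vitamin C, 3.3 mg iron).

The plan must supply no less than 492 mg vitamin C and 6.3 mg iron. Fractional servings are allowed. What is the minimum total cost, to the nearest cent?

$3.96

Compare the cost at each extreme point of the feasible region.
bell pepper only: max(492/125, 6.3/0.3) = 21 servings → $12.60.
strawberries only: max(492/81, 6.3/0.6) = 10.5 servings → $11.03.
carrots only: max(492/9, 6.3/0.3) = 54.67 servings → $13.67.
spinach only: max(492/17, 6.3/3.3) = 28.94 servings → $31.84.
bell pepper + strawberries: intersection lies outside the first quadrant.
bell pepper + carrots with both tight: 2.612 servings and 18.39 servings → $6.16.
bell pepper + spinach with both tight: 3.722 servings and 1.571 servings → $3.96.
strawberries + carrots with both tight: 4.81 servings and 11.38 servings → $7.90.
strawberries + spinach with both tight: 5.898 servings and 0.8366 servings → $7.11.
carrots + spinach with both targets exact would need a negative amount; discard.
Cheapest feasible corner: $3.96.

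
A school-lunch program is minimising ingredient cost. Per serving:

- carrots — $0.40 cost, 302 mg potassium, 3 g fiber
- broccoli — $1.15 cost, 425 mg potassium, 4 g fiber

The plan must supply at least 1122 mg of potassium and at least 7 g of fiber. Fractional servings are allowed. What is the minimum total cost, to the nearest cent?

carrots only: max(1122/302, 7/3) = 3.715 servings → $1.49.
broccoli only: max(1122/425, 7/4) = 2.64 servings → $3.04.
carrots + broccoli: the both-tight solution has a negative serving — not a feasible corner.
So the least-cost plan costs $1.49.

$1.49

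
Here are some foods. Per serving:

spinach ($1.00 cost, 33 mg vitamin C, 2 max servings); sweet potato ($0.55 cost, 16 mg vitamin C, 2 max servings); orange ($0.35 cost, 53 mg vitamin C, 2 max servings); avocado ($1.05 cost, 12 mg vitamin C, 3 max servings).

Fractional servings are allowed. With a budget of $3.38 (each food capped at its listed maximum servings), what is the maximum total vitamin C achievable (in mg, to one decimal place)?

191.8 mg

Vitamin C per dollar: orange 151.4, spinach 33, sweet potato 29.09, avocado 11.43.
Take 2 servings of orange: spends $0.70, +106.0 mg vitamin C (running total 106.0 mg).
Take 2 servings of spinach: spends $2.00, +66.0 mg vitamin C (running total 172.0 mg).
Take 1.236 servings of sweet potato: spends $0.68, +19.8 mg vitamin C (running total 191.8 mg).
Filling greedily by vitamin C-per-dollar is optimal for one linear limit, giving 191.8 mg.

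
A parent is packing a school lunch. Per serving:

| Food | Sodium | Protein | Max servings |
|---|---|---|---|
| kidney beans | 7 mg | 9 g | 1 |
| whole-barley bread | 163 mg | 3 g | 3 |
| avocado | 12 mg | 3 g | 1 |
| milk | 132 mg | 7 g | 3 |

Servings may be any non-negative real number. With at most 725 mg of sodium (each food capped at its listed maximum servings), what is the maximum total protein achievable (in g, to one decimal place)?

38.7 g

Protein per mg sodium: kidney beans 1.286, avocado 0.25, milk 0.05303, whole-barley bread 0.0184.
Take 1 serving of kidney beans: uses 7 mg sodium, +9.0 g protein (running total 9.0 g).
Take 1 serving of avocado: uses 12 mg sodium, +3.0 g protein (running total 12.0 g).
Take 3 servings of milk: uses 396 mg sodium, +21.0 g protein (running total 33.0 g).
Take 1.902 servings of whole-barley bread: uses 310 mg sodium, +5.7 g protein (running total 38.7 g).
Filling greedily by protein-per-mg sodium is optimal for one linear limit, giving 38.7 g.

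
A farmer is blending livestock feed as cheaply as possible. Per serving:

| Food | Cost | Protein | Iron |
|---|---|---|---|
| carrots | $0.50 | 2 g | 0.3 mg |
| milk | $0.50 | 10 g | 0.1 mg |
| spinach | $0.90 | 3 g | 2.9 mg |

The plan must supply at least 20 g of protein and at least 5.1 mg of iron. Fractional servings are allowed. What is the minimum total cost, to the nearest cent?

This is a tiny linear program; its minimum lies at a vertex of the feasible set. List the vertices and price them.
carrots only: max(20/2, 5.1/0.3) = 17 servings → $8.50.
milk only: max(20/10, 5.1/0.1) = 51 servings → $25.50.
spinach only: max(20/3, 5.1/2.9) = 6.667 servings → $6.00.
carrots + milk: intersection lies outside the first quadrant.
carrots + spinach with both tight: 8.714 servings and 0.8571 servings → $5.13.
milk + spinach with both tight: 1.488 servings and 1.707 servings → $2.28.
The minimum over all feasible corners is $2.28.

$2.28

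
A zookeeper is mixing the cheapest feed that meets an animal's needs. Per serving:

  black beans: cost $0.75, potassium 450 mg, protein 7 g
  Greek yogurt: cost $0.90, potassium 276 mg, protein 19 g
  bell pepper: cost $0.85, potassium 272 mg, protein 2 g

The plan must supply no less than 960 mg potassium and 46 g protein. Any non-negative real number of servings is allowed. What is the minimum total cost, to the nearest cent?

$2.53

For a min-cost LP with two ≥-constraints, a basic feasible solution has at most two positive variables.
black beans only: max(960/450, 46/7) = 6.571 servings → $4.93.
Greek yogurt only: max(960/276, 46/19) = 3.478 servings → $3.13.
bell pepper only: max(960/272, 46/2) = 23 servings → $19.55.
black beans + Greek yogurt with both tight: 0.8377 servings and 2.112 servings → $2.53.
black beans + bell pepper with both targets exact would need a negative amount; discard.
Greek yogurt + bell pepper with both tight: 2.295 servings and 1.201 servings → $3.09.
The minimum over all feasible corners is $2.53.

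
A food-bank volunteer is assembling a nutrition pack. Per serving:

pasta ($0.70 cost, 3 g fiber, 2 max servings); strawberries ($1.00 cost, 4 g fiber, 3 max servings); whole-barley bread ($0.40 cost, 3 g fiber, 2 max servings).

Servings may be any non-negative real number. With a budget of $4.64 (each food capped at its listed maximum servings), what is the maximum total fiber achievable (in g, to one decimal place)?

21.8 g

Fiber per dollar: whole-barley bread 7.5, pasta 4.286, strawberries 4.
Take 2 servings of whole-barley bread: spends $0.80, +6.0 g fiber (running total 6.0 g).
Take 2 servings of pasta: spends $1.40, +6.0 g fiber (running total 12.0 g).
Take 2.44 servings of strawberries: spends $2.44, +9.8 g fiber (running total 21.8 g).
Filling greedily by fiber-per-dollar is optimal for one linear limit, giving 21.8 g.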